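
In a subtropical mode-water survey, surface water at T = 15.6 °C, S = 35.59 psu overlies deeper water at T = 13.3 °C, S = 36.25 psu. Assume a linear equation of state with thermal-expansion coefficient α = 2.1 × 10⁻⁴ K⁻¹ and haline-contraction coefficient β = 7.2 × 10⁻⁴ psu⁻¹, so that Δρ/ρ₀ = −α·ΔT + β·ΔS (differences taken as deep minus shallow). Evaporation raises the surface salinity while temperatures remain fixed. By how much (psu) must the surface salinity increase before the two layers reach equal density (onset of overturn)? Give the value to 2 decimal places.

1.33 psu

Neutral buoyancy requires −α(T_deep − T_surf) + β(S_deep − S_surf′) = 0.
S_surf′ = S_deep − (α/β)·ΔT = 36.25 − (2.1 × 10⁻⁴/7.2 × 10⁻⁴)·(-2.3) = 36.9208 psu.
Increase required: 36.9208 − 35.59 = 1.3308 psu.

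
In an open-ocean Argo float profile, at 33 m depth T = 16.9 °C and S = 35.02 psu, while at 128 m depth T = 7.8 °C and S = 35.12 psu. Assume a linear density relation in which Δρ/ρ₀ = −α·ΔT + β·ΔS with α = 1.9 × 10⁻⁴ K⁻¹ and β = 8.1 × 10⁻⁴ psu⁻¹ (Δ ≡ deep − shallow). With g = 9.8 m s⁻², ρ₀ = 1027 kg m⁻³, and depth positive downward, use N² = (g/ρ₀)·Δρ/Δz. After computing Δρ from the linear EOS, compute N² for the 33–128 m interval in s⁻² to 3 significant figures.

1.87 × 10⁻⁴ s⁻²

ΔT = -9.1 K, ΔS = +0.10 psu (deep − shallow).
Δρ/ρ₀ = −αΔT + βΔS = 1.729 × 10⁻³ + 8.10 × 10⁻⁵ = 1.81 × 10⁻³, so Δρ ≈ 1.859 kg m⁻³.
N² = (g/ρ₀)·Δρ/Δz = g·(Δρ/ρ₀)/Δz = 9.8 × 1.81 × 10⁻³ / 95 = 1.8672 × 10⁻⁴ s⁻² ≈ 1.87 × 10⁻⁴ s⁻².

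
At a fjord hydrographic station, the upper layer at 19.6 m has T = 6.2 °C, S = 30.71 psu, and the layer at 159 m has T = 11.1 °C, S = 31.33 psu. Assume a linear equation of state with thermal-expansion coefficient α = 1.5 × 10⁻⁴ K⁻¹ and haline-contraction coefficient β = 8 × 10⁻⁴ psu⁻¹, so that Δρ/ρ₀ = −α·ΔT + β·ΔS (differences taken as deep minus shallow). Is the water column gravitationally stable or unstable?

unstable

ΔT = 11.1 − 6.2 = +4.9 K and ΔS = 31.33 − 30.71 = +0.62 psu (deep − shallow).
−αΔT = -7.35 × 10⁻⁴; βΔS = 4.96 × 10⁻⁴; sum Δρ/ρ₀ = -2.39 × 10⁻⁴.
Δρ/ρ₀ < 0, so Δρ < 0: deeper water is lighter → statically unstable; the column would overturn.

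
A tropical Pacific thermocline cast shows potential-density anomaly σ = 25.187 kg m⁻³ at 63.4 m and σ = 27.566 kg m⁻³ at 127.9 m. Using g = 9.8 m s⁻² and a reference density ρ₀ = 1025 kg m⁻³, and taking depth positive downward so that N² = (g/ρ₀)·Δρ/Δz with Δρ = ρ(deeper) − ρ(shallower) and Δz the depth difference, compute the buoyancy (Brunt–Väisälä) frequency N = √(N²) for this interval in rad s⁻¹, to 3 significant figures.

Δρ = 1027.566 − 1025.187 = 2.379 kg m⁻³ over Δz = 127.9 − 63.4 = 64.5 m.
N² = (9.8/1025) × (2.379/64.5) = 3.5264 × 10⁻⁴ s⁻².
N = √(3.5264 × 10⁻⁴) = 0.018779 rad s⁻¹ ≈ 0.0188 rad s⁻¹.
N² > 0, so the interval is statically stable.

0.0188 rad s⁻¹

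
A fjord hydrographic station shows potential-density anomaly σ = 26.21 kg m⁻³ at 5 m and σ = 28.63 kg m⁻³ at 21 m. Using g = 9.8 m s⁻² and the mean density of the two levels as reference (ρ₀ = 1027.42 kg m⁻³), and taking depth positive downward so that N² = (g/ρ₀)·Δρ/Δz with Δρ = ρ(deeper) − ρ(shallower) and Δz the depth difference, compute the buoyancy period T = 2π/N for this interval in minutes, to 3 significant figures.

Δρ = 1028.63 − 1026.21 = 2.42 kg m⁻³ over Δz = 21 − 5 = 16 m.
N² = (9.8/1027.42) × (2.42/16) = 1.4427 × 10⁻³ s⁻².
N = √(1.4427 × 10⁻³) = 0.037983 rad s⁻¹, so T = 2π/N = 165.42 s = 2.7570 min ≈ 2.76 min.

2.76 min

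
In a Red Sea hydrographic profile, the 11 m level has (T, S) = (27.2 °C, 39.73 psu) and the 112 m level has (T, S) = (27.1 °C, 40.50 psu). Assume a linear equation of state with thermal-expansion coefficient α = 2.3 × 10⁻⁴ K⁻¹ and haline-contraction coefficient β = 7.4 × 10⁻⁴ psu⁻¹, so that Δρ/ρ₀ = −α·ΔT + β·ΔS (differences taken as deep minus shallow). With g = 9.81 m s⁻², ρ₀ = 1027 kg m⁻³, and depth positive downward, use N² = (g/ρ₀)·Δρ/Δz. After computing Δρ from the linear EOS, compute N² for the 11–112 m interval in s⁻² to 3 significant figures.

5.76 × 10⁻⁵ s⁻²

ΔT = -0.1 K, ΔS = +0.77 psu (deep − shallow).
Δρ/ρ₀ = −αΔT + βΔS = 2.30 × 10⁻⁵ + 5.698 × 10⁻⁴ = 5.928 × 10⁻⁴, so Δρ ≈ 0.6088 kg m⁻³.
N² = (g/ρ₀)·Δρ/Δz = g·(Δρ/ρ₀)/Δz = 9.81 × 5.928 × 10⁻⁴ / 101 = 5.7578 × 10⁻⁵ s⁻² ≈ 5.76 × 10⁻⁵ s⁻².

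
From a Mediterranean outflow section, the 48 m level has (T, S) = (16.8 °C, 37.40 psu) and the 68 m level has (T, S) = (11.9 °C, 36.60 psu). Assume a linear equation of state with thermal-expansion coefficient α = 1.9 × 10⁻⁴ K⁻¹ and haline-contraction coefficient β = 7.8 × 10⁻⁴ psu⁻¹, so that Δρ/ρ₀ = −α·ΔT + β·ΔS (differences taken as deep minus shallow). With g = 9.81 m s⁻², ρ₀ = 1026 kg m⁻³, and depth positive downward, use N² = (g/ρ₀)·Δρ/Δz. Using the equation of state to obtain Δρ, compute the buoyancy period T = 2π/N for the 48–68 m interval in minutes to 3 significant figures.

ΔT = -4.9 K, ΔS = -0.80 psu (deep − shallow).
Δρ/ρ₀ = −αΔT + βΔS = 9.31 × 10⁻⁴ − 6.24 × 10⁻⁴ = 3.07 × 10⁻⁴, so Δρ ≈ 0.3150 kg m⁻³.
N² = (g/ρ₀)·Δρ/Δz = g·(Δρ/ρ₀)/Δz = 9.81 × 3.07 × 10⁻⁴ / 20 = 1.5058 × 10⁻⁴ s⁻².
N = √(1.5058 × 10⁻⁴) = 0.012271 rad s⁻¹ → T = 2π/N = 512.04 s = 8.5340 min ≈ 8.53 min.

8.53 min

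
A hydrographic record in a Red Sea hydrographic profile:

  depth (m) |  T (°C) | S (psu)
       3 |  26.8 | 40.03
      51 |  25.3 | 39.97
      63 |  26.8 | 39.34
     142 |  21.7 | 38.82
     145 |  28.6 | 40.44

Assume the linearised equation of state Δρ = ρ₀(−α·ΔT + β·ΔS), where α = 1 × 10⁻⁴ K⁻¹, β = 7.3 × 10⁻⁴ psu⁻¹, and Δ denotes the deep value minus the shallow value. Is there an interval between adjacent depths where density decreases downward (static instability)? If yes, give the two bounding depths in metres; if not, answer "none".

Evaluate Δρ/ρ₀ = −αΔT + βΔS across each adjacent pair:
  3–51 m: −αΔT+βΔS = −(1 × 10⁻⁴)(-1.5)+(7.3 × 10⁻⁴)(-0.06) = 1.1 × 10⁻⁴ → stable
  51–63 m: −αΔT+βΔS = −(1 × 10⁻⁴)(+1.5)+(7.3 × 10⁻⁴)(-0.63) = -6.1 × 10⁻⁴ → UNSTABLE
  63–142 m: −αΔT+βΔS = −(1 × 10⁻⁴)(-5.1)+(7.3 × 10⁻⁴)(-0.52) = 1.3 × 10⁻⁴ → stable
  142–145 m: −αΔT+βΔS = −(1 × 10⁻⁴)(+6.9)+(7.3 × 10⁻⁴)(+1.62) = 4.9 × 10⁻⁴ → stable
The 51–63 m interval has Δρ < 0: lighter water underlies denser water.

51–63 m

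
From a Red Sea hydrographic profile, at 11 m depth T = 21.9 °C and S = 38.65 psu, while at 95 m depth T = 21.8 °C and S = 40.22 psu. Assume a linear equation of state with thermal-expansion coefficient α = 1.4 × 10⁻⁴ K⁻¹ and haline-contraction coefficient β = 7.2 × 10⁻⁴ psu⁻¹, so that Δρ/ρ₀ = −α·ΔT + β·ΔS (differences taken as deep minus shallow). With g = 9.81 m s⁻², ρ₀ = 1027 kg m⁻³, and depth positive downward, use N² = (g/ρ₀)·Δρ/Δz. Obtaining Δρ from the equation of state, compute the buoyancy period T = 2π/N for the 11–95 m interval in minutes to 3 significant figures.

9.06 min

ΔT = -0.1 K, ΔS = +1.57 psu (deep − shallow).
Δρ/ρ₀ = −αΔT + βΔS = 1.40 × 10⁻⁵ + 1.1304 × 10⁻³ = 1.1444 × 10⁻³, so Δρ ≈ 1.175 kg m⁻³.
N² = (g/ρ₀)·Δρ/Δz = g·(Δρ/ρ₀)/Δz = 9.81 × 1.1444 × 10⁻³ / 84 = 1.3365 × 10⁻⁴ s⁻².
N = √(1.3365 × 10⁻⁴) = 0.011561 rad s⁻¹ → T = 2π/N = 543.48 s = 9.0580 min ≈ 9.06 min.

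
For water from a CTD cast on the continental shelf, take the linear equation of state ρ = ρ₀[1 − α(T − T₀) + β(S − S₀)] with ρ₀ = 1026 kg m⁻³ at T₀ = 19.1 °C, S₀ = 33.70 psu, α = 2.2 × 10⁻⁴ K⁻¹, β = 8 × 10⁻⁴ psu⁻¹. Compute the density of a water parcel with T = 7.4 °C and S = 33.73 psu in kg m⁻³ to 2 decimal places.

T − T₀ = -11.7 K, S − S₀ = +0.03 psu.
Bracket = 1 − α·(-11.7) + β·(+0.03) = 1 + (2.598 × 10⁻³) = 1.0025980.
ρ = 1026 × 1.0025980 = 1028.67 kg m⁻³.

1028.67 kg m⁻³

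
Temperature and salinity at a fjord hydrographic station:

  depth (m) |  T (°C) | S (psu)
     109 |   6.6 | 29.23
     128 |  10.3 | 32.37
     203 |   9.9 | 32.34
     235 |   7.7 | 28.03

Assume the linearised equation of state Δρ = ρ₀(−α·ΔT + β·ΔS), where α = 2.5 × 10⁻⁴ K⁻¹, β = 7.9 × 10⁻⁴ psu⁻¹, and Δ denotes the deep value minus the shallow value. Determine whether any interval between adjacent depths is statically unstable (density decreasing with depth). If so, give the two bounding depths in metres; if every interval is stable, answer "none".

Evaluate Δρ/ρ₀ = −αΔT + βΔS across each adjacent pair:
  109–128 m: −αΔT+βΔS = −(2.5 × 10⁻⁴)(+3.7)+(7.9 × 10⁻⁴)(+3.14) = 1.6 × 10⁻³ → stable
  128–203 m: −αΔT+βΔS = −(2.5 × 10⁻⁴)(-0.4)+(7.9 × 10⁻⁴)(-0.03) = 7.6 × 10⁻⁵ → stable
  203–235 m: −αΔT+βΔS = −(2.5 × 10⁻⁴)(-2.2)+(7.9 × 10⁻⁴)(-4.31) = -2.9 × 10⁻³ → UNSTABLE
The 203–235 m interval has Δρ < 0: lighter water underlies denser water.

203–235 m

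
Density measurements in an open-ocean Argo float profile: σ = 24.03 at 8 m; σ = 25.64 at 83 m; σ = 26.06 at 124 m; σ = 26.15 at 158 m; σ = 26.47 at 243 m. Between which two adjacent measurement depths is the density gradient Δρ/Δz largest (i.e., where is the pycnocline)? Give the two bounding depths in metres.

Compute the density gradient over each adjacent pair:
  8–83 m: Δρ/Δz = 1.61/75 = 0.021 kg m⁻⁴
  83–124 m: Δρ/Δz = 0.42/41 = 0.010 kg m⁻⁴
  124–158 m: Δρ/Δz = 0.09/34 = 2.6 × 10⁻³ kg m⁻⁴
  158–243 m: Δρ/Δz = 0.32/85 = 3.8 × 10⁻³ kg m⁻⁴
The largest gradient is in the 8–83 m interval — the pycnocline.

8–83 m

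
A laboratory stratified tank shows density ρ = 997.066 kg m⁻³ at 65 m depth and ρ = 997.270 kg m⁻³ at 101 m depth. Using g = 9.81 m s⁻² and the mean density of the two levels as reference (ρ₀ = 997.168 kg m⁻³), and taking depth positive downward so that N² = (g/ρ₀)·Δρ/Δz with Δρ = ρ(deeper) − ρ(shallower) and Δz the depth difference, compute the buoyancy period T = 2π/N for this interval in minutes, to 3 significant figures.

Δρ = 997.270 − 997.066 = 0.204 kg m⁻³ over Δz = 101 − 65 = 36 m.
N² = (9.81/997.168) × (0.204/36) = 5.5748 × 10⁻⁵ s⁻².
N = √(5.5748 × 10⁻⁵) = 7.4665 × 10⁻³ rad s⁻¹, so T = 2π/N = 841.52 s = 14.025 min ≈ 14.0 min.

14.0 min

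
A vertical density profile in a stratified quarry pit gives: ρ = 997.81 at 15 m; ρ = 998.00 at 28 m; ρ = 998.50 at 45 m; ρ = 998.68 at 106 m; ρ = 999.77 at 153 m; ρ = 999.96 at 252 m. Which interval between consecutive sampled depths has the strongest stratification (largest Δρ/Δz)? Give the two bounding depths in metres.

Compute the density gradient over each adjacent pair:
  15–28 m: Δρ/Δz = 0.19/13 = 0.015 kg m⁻⁴
  28–45 m: Δρ/Δz = 0.50/17 = 0.029 kg m⁻⁴
  45–106 m: Δρ/Δz = 0.18/61 = 3.0 × 10⁻³ kg m⁻⁴
  106–153 m: Δρ/Δz = 1.09/47 = 0.023 kg m⁻⁴
  153–252 m: Δρ/Δz = 0.19/99 = 1.9 × 10⁻³ kg m⁻⁴
The largest gradient is in the 28–45 m interval — the pycnocline.

28–45 m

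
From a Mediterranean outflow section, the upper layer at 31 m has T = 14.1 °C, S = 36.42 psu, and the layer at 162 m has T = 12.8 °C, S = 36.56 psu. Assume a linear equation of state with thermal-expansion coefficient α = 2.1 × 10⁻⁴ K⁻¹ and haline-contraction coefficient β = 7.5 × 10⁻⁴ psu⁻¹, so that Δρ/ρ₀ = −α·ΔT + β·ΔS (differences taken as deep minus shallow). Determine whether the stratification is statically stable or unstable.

ΔT = 12.8 − 14.1 = -1.3 K and ΔS = 36.56 − 36.42 = +0.14 psu (deep − shallow).
−αΔT = 2.73 × 10⁻⁴; βΔS = 1.05 × 10⁻⁴; sum Δρ/ρ₀ = 3.78 × 10⁻⁴.
Δρ/ρ₀ > 0, so Δρ > 0: deeper water is denser → statically stable.

stable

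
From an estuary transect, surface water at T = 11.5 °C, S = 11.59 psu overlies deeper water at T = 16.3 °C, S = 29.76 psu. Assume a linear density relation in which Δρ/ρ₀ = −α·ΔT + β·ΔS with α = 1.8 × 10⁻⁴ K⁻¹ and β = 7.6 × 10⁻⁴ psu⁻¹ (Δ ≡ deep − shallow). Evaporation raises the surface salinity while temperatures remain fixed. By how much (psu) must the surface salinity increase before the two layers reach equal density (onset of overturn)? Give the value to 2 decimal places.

Neutral buoyancy requires −α(T_deep − T_surf) + β(S_deep − S_surf′) = 0.
S_surf′ = S_deep − (α/β)·ΔT = 29.76 − (1.8 × 10⁻⁴/7.6 × 10⁻⁴)·(+4.8) = 28.6232 psu.
Increase required: 28.6232 − 11.59 = 17.0332 psu.

17.03 psu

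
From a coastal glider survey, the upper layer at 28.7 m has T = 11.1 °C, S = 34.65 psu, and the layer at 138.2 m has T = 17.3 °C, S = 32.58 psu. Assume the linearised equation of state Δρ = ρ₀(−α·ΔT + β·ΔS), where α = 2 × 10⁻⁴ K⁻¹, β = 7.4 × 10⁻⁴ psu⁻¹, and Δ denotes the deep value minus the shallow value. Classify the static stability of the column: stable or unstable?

ΔT = 17.3 − 11.1 = +6.2 K and ΔS = 32.58 − 34.65 = -2.07 psu (deep − shallow).
−αΔT = -1.24 × 10⁻³; βΔS = -1.5318 × 10⁻³; sum Δρ/ρ₀ = -2.7718 × 10⁻³.
Δρ/ρ₀ < 0, so Δρ < 0: deeper water is lighter → statically unstable; the column would overturn.

unstable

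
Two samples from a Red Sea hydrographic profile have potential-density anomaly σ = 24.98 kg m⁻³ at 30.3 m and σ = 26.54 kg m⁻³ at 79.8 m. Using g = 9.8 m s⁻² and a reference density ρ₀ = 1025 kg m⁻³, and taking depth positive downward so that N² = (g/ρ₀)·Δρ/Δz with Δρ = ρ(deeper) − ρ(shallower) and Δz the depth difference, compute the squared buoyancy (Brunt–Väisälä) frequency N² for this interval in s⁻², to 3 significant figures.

Δρ = 1026.54 − 1024.98 = 1.56 kg m⁻³ over Δz = 79.8 − 30.3 = 49.5 m.
N² = (9.8/1025) × (1.56/49.5) = 3.0132 × 10⁻⁴ s⁻² ≈ 3.01 × 10⁻⁴ s⁻².

3.01 × 10⁻⁴ s⁻²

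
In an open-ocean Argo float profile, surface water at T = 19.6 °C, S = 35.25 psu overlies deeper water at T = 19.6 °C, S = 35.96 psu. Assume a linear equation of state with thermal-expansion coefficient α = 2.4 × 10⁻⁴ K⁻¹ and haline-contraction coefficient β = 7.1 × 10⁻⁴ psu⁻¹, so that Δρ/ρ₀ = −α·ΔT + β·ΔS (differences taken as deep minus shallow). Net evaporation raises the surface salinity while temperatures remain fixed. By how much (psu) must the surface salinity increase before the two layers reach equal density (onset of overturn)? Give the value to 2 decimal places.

Neutral buoyancy requires −α(T_deep − T_surf) + β(S_deep − S_surf′) = 0.
S_surf′ = S_deep − (α/β)·ΔT = 35.96 − (2.4 × 10⁻⁴/7.1 × 10⁻⁴)·(+0.0) = 35.9600 psu.
Increase required: 35.9600 − 35.25 = 0.7100 psu.

0.71 psu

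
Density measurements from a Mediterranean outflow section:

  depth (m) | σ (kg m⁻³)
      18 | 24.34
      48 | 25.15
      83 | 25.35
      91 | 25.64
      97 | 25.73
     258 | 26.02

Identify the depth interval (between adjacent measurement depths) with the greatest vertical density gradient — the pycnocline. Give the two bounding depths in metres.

83–91 m

Compute the density gradient over each adjacent pair:
  18–48 m: Δρ/Δz = 0.81/30 = 0.027 kg m⁻⁴
  48–83 m: Δρ/Δz = 0.20/35 = 5.7 × 10⁻³ kg m⁻⁴
  83–91 m: Δρ/Δz = 0.29/8 = 0.036 kg m⁻⁴
  91–97 m: Δρ/Δz = 0.09/6 = 0.015 kg m⁻⁴
  97–258 m: Δρ/Δz = 0.29/161 = 1.8 × 10⁻³ kg m⁻⁴
The largest gradient is in the 83–91 m interval — the pycnocline.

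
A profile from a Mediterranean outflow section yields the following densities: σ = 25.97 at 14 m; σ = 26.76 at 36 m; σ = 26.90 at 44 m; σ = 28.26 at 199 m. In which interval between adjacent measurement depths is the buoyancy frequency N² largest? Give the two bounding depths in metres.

Compute the density gradient over each adjacent pair:
  14–36 m: Δρ/Δz = 0.79/22 = 0.036 kg m⁻⁴
  36–44 m: Δρ/Δz = 0.14/8 = 0.018 kg m⁻⁴
  44–199 m: Δρ/Δz = 1.36/155 = 8.8 × 10⁻³ kg m⁻⁴
The largest gradient is in the 14–36 m interval — the pycnocline.

14–36 m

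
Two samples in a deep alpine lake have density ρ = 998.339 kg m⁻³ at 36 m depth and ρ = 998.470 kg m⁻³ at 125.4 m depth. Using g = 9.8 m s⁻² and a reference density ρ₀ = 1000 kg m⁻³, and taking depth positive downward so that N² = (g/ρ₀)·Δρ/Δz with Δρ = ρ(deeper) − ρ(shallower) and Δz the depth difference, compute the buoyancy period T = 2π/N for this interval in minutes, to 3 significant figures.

27.6 min

Δρ = 998.470 − 998.339 = 0.131 kg m⁻³ over Δz = 125.4 − 36 = 89.4 m.
N² = (9.8/1000) × (0.131/89.4) = 1.4360 × 10⁻⁵ s⁻².
N = √(1.4360 × 10⁻⁵) = 3.7895 × 10⁻³ rad s⁻¹, so T = 2π/N = 1.6581 × 10³ s = 27.635 min ≈ 27.6 min.
Since Δρ > 0 the layer is stably stratified.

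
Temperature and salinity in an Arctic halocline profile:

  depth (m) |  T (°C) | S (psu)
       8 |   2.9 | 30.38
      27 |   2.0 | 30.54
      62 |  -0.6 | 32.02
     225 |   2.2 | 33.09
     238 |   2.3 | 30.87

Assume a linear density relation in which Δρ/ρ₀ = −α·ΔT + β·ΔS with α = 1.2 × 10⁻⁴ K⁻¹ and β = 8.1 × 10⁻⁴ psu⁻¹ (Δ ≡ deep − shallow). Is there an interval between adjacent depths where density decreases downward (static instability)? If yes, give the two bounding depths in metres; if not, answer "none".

225–238 m

Evaluate Δρ/ρ₀ = −αΔT + βΔS across each adjacent pair:
  8–27 m: −αΔT+βΔS = −(1.2 × 10⁻⁴)(-0.9)+(8.1 × 10⁻⁴)(+0.16) = 2.4 × 10⁻⁴ → stable
  27–62 m: −αΔT+βΔS = −(1.2 × 10⁻⁴)(-2.6)+(8.1 × 10⁻⁴)(+1.48) = 1.5 × 10⁻³ → stable
  62–225 m: −αΔT+βΔS = −(1.2 × 10⁻⁴)(+2.8)+(8.1 × 10⁻⁴)(+1.07) = 5.3 × 10⁻⁴ → stable
  225–238 m: −αΔT+βΔS = −(1.2 × 10⁻⁴)(+0.1)+(8.1 × 10⁻⁴)(-2.22) = -1.8 × 10⁻³ → UNSTABLE
The 225–238 m interval has Δρ < 0: lighter water underlies denser water.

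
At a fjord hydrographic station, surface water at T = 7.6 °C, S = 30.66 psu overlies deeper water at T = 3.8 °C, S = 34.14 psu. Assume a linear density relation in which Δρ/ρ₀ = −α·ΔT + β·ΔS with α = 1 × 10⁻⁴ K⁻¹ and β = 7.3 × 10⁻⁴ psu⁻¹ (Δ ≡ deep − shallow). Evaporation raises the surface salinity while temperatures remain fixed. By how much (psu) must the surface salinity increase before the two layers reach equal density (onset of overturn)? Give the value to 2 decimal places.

4.00 psu

Neutral buoyancy requires −α(T_deep − T_surf) + β(S_deep − S_surf′) = 0.
S_surf′ = S_deep − (α/β)·ΔT = 34.14 − (1 × 10⁻⁴/7.3 × 10⁻⁴)·(-3.8) = 34.6605 psu.
Increase required: 34.6605 − 30.66 = 4.0005 psu.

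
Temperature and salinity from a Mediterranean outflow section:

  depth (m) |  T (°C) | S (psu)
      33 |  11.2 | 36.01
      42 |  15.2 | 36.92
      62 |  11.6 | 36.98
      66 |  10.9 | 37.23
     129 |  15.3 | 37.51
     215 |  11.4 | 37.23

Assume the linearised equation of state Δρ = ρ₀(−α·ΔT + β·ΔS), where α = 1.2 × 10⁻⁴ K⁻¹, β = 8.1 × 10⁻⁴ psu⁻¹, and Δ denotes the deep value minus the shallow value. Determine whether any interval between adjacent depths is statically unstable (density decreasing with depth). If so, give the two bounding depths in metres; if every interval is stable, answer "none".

66–129 m

Evaluate Δρ/ρ₀ = −αΔT + βΔS across each adjacent pair:
  33–42 m: −αΔT+βΔS = −(1.2 × 10⁻⁴)(+4.0)+(8.1 × 10⁻⁴)(+0.91) = 2.6 × 10⁻⁴ → stable
  42–62 m: −αΔT+βΔS = −(1.2 × 10⁻⁴)(-3.6)+(8.1 × 10⁻⁴)(+0.06) = 4.8 × 10⁻⁴ → stable
  62–66 m: −αΔT+βΔS = −(1.2 × 10⁻⁴)(-0.7)+(8.1 × 10⁻⁴)(+0.25) = 2.9 × 10⁻⁴ → stable
  66–129 m: −αΔT+βΔS = −(1.2 × 10⁻⁴)(+4.4)+(8.1 × 10⁻⁴)(+0.28) = -3.0 × 10⁻⁴ → UNSTABLE
  129–215 m: −αΔT+βΔS = −(1.2 × 10⁻⁴)(-3.9)+(8.1 × 10⁻⁴)(-0.28) = 2.4 × 10⁻⁴ → stable
The 66–129 m interval has Δρ < 0: lighter water underlies denser water.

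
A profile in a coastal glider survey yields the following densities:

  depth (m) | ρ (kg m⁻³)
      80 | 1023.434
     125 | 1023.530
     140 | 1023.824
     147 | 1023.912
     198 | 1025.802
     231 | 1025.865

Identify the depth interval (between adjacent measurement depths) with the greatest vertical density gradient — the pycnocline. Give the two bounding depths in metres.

147–198 m

Compute the density gradient over each adjacent pair:
  80–125 m: Δρ/Δz = 0.096/45 = 2.1 × 10⁻³ kg m⁻⁴
  125–140 m: Δρ/Δz = 0.294/15 = 0.020 kg m⁻⁴
  140–147 m: Δρ/Δz = 0.088/7 = 0.013 kg m⁻⁴
  147–198 m: Δρ/Δz = 1.890/51 = 0.037 kg m⁻⁴
  198–231 m: Δρ/Δz = 0.063/33 = 1.9 × 10⁻³ kg m⁻⁴
The largest gradient is in the 147–198 m interval — the pycnocline.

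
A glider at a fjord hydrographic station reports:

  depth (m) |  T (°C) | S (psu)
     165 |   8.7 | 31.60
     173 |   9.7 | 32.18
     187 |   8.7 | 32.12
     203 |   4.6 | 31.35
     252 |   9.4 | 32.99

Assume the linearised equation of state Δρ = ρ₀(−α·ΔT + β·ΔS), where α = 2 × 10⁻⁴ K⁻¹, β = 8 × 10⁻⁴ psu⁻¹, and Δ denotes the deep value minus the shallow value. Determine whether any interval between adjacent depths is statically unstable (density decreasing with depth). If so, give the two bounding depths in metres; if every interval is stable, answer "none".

none

Evaluate Δρ/ρ₀ = −αΔT + βΔS across each adjacent pair:
  165–173 m: −αΔT+βΔS = −(2 × 10⁻⁴)(+1.0)+(8 × 10⁻⁴)(+0.58) = 2.6 × 10⁻⁴ → stable
  173–187 m: −αΔT+βΔS = −(2 × 10⁻⁴)(-1.0)+(8 × 10⁻⁴)(-0.06) = 1.5 × 10⁻⁴ → stable
  187–203 m: −αΔT+βΔS = −(2 × 10⁻⁴)(-4.1)+(8 × 10⁻⁴)(-0.77) = 2.0 × 10⁻⁴ → stable
  203–252 m: −αΔT+βΔS = −(2 × 10⁻⁴)(+4.8)+(8 × 10⁻⁴)(+1.64) = 3.5 × 10⁻⁴ → stable
Every interval has Δρ > 0: the column is stably stratified throughout.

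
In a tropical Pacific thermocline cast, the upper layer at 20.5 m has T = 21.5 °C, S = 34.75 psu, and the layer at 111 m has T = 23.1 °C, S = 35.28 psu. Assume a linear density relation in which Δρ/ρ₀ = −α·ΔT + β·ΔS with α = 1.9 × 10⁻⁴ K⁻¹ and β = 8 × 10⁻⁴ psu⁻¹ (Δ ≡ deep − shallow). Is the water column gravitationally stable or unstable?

ΔT = 23.1 − 21.5 = +1.6 K and ΔS = 35.28 − 34.75 = +0.53 psu (deep − shallow).
−αΔT = -3.04 × 10⁻⁴; βΔS = 4.24 × 10⁻⁴; sum Δρ/ρ₀ = 1.20 × 10⁻⁴.
Δρ/ρ₀ > 0, so Δρ > 0: deeper water is denser → statically stable.

stable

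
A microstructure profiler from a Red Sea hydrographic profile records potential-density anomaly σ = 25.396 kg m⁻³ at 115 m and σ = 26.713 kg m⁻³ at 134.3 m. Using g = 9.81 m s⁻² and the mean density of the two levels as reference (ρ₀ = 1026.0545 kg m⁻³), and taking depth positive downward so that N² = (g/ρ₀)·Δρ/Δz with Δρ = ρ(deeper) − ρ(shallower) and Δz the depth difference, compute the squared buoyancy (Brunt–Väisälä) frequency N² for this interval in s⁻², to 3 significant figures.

Δρ = 1026.713 − 1025.396 = 1.317 kg m⁻³ over Δz = 134.3 − 115 = 19.3 m.
N² = (9.81/1026.0545) × (1.317/19.3) = 6.5242 × 10⁻⁴ s⁻² ≈ 6.52 × 10⁻⁴ s⁻².

6.52 × 10⁻⁴ s⁻²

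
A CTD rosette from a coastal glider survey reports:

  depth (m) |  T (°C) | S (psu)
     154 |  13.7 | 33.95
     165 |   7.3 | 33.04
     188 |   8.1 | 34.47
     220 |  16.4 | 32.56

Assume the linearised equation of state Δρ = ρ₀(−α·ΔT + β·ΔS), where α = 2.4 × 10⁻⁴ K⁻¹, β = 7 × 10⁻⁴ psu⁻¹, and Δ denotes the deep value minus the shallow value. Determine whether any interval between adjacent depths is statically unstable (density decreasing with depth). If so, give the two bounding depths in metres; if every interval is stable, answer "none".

188–220 m

Evaluate Δρ/ρ₀ = −αΔT + βΔS across each adjacent pair:
  154–165 m: −αΔT+βΔS = −(2.4 × 10⁻⁴)(-6.4)+(7 × 10⁻⁴)(-0.91) = 9.0 × 10⁻⁴ → stable
  165–188 m: −αΔT+βΔS = −(2.4 × 10⁻⁴)(+0.8)+(7 × 10⁻⁴)(+1.43) = 8.1 × 10⁻⁴ → stable
  188–220 m: −αΔT+βΔS = −(2.4 × 10⁻⁴)(+8.3)+(7 × 10⁻⁴)(-1.91) = -3.3 × 10⁻³ → UNSTABLE
The 188–220 m interval has Δρ < 0: lighter water underlies denser water.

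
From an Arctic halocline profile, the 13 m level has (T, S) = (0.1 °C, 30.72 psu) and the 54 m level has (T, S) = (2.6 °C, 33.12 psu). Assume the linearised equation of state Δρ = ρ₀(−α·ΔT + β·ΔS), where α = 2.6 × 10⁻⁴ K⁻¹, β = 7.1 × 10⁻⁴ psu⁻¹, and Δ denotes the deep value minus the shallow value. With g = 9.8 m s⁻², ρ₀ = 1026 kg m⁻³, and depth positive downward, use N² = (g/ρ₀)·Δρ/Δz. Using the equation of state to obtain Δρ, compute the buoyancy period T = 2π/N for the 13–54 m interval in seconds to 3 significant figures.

ΔT = +2.5 K, ΔS = +2.40 psu (deep − shallow).
Δρ/ρ₀ = −αΔT + βΔS = -6.50 × 10⁻⁴ + 1.704 × 10⁻³ = 1.054 × 10⁻³, so Δρ ≈ 1.081 kg m⁻³.
N² = (g/ρ₀)·Δρ/Δz = g·(Δρ/ρ₀)/Δz = 9.8 × 1.054 × 10⁻³ / 41 = 2.5193 × 10⁻⁴ s⁻².
N = √(2.5193 × 10⁻⁴) = 0.015872 rad s⁻¹ → T = 2π/N = 395.87 s ≈ 396 s.

396 s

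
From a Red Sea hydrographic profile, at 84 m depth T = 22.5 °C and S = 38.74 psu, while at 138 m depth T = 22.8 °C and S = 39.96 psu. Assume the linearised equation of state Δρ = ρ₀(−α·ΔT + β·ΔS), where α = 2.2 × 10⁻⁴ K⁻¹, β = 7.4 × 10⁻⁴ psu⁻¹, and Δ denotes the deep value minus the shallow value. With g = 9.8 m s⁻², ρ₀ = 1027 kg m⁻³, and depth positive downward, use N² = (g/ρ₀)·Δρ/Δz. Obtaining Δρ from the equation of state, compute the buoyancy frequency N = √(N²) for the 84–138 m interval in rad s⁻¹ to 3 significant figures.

ΔT = +0.3 K, ΔS = +1.22 psu (deep − shallow).
Δρ/ρ₀ = −αΔT + βΔS = -6.60 × 10⁻⁵ + 9.028 × 10⁻⁴ = 8.368 × 10⁻⁴, so Δρ ≈ 0.8594 kg m⁻³.
N² = (g/ρ₀)·Δρ/Δz = g·(Δρ/ρ₀)/Δz = 9.8 × 8.368 × 10⁻⁴ / 54 = 1.5186 × 10⁻⁴ s⁻².
N = √(1.5186 × 10⁻⁴) = 0.012323 rad s⁻¹ ≈ 0.0123 rad s⁻¹.

0.0123 rad s⁻¹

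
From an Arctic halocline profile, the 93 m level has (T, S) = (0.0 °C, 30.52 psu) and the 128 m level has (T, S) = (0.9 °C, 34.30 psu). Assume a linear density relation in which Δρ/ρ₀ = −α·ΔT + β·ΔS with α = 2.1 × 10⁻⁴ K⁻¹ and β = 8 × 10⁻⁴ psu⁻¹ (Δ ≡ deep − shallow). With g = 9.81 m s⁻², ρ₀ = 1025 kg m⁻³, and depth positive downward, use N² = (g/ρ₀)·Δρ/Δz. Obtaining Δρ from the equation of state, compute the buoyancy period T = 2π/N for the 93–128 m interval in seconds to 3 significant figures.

223 s

ΔT = +0.9 K, ΔS = +3.78 psu (deep − shallow).
Δρ/ρ₀ = −αΔT + βΔS = -1.89 × 10⁻⁴ + 3.024 × 10⁻³ = 2.835 × 10⁻³, so Δρ ≈ 2.906 kg m⁻³.
N² = (g/ρ₀)·Δρ/Δz = g·(Δρ/ρ₀)/Δz = 9.81 × 2.835 × 10⁻³ / 35 = 7.9461 × 10⁻⁴ s⁻².
N = √(7.9461 × 10⁻⁴) = 0.028189 rad s⁻¹ → T = 2π/N = 222.89 s ≈ 223 s.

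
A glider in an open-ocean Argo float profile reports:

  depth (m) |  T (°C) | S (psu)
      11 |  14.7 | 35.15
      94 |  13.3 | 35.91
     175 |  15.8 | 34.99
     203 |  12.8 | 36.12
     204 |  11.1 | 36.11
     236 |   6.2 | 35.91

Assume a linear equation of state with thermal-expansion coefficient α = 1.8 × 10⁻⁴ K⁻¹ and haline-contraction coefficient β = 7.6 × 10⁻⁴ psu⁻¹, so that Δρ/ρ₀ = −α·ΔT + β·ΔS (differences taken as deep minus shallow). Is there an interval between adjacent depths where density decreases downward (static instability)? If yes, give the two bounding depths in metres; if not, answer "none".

94–175 m

Evaluate Δρ/ρ₀ = −αΔT + βΔS across each adjacent pair:
  11–94 m: −αΔT+βΔS = −(1.8 × 10⁻⁴)(-1.4)+(7.6 × 10⁻⁴)(+0.76) = 8.3 × 10⁻⁴ → stable
  94–175 m: −αΔT+βΔS = −(1.8 × 10⁻⁴)(+2.5)+(7.6 × 10⁻⁴)(-0.92) = -1.1 × 10⁻³ → UNSTABLE
  175–203 m: −αΔT+βΔS = −(1.8 × 10⁻⁴)(-3.0)+(7.6 × 10⁻⁴)(+1.13) = 1.4 × 10⁻³ → stable
  203–204 m: −αΔT+βΔS = −(1.8 × 10⁻⁴)(-1.7)+(7.6 × 10⁻⁴)(-0.01) = 3.0 × 10⁻⁴ → stable
  204–236 m: −αΔT+βΔS = −(1.8 × 10⁻⁴)(-4.9)+(7.6 × 10⁻⁴)(-0.20) = 7.3 × 10⁻⁴ → stable
The 94–175 m interval has Δρ < 0: lighter water underlies denser water.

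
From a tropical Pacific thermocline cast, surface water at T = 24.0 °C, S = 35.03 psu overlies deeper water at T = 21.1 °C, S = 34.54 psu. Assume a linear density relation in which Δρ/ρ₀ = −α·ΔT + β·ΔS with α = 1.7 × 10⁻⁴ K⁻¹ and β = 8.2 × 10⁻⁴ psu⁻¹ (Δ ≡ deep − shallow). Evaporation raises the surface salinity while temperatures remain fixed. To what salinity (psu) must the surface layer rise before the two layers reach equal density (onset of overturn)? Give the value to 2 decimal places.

Neutral buoyancy requires −α(T_deep − T_surf) + β(S_deep − S_surf′) = 0.
S_surf′ = S_deep − (α/β)·ΔT = 34.54 − (1.7 × 10⁻⁴/8.2 × 10⁻⁴)·(-2.9) = 35.1412 psu.
Increase required: 35.1412 − 35.03 = 0.1112 psu.

35.14 psu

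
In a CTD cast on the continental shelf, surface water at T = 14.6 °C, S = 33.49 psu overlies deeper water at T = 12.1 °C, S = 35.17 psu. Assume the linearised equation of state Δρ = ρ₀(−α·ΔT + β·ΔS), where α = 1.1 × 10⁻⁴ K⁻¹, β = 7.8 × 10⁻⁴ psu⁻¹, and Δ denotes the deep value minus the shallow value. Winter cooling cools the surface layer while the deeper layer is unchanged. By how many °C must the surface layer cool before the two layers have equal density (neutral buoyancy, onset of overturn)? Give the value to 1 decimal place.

Neutral buoyancy requires Δρ = 0, i.e. −α(T_deep − T_surf′) + β(S_deep − S_surf) = 0.
T_surf′ = T_deep − (β/α)·ΔS = 12.1 − (7.8 × 10⁻⁴/1.1 × 10⁻⁴)·(+1.68) = 0.187 °C.
Cooling required: 14.6 − (0.187) = 14.413 °C.

14.4 °C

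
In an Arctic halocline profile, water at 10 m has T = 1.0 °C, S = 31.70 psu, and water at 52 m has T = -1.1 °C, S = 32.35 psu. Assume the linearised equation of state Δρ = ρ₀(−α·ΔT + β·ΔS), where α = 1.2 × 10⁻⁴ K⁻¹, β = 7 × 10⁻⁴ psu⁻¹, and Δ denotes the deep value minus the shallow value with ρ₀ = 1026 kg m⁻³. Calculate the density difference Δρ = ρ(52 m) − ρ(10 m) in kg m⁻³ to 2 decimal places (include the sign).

+0.73 kg m⁻³

ΔT = -2.1 K, ΔS = +0.65 psu (deep − shallow).
Δρ/ρ₀ = −(1.2 × 10⁻⁴)(-2.1) + (7 × 10⁻⁴)(+0.65) = 7.07 × 10⁻⁴.
Δρ = 1026 × (7.07 × 10⁻⁴) = +0.73 kg m⁻³.
Positive Δρ: denser below, stable.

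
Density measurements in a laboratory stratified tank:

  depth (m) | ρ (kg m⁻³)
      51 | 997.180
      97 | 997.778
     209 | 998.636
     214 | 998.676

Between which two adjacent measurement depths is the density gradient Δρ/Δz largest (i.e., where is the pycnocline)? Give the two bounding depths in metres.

Compute the density gradient over each adjacent pair:
  51–97 m: Δρ/Δz = 0.598/46 = 0.013 kg m⁻⁴
  97–209 m: Δρ/Δz = 0.858/112 = 7.7 × 10⁻³ kg m⁻⁴
  209–214 m: Δρ/Δz = 0.040/5 = 8.0 × 10⁻³ kg m⁻⁴
The largest gradient is in the 51–97 m interval — the pycnocline.

51–97 m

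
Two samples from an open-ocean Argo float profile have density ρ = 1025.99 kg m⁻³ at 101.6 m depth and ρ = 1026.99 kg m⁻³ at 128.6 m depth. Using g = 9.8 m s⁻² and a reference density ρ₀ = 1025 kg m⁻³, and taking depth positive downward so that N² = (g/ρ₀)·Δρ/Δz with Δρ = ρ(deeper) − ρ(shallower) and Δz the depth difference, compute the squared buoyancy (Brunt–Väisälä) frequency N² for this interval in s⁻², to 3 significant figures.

Δρ = 1026.99 − 1025.99 = 1.00 kg m⁻³ over Δz = 128.6 − 101.6 = 27 m.
N² = (9.8/1025) × (1.00/27) = 3.5411 × 10⁻⁴ s⁻² ≈ 3.54 × 10⁻⁴ s⁻².

3.54 × 10⁻⁴ s⁻²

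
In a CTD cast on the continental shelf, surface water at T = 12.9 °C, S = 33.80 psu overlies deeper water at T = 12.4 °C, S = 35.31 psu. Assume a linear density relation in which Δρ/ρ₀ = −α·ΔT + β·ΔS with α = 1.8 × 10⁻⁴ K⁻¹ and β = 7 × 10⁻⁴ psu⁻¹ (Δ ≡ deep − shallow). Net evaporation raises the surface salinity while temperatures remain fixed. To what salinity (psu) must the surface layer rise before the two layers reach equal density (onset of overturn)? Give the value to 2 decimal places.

Neutral buoyancy requires −α(T_deep − T_surf) + β(S_deep − S_surf′) = 0.
S_surf′ = S_deep − (α/β)·ΔT = 35.31 − (1.8 × 10⁻⁴/7 × 10⁻⁴)·(-0.5) = 35.4386 psu.
Increase required: 35.4386 − 33.80 = 1.6386 psu.

35.44 psu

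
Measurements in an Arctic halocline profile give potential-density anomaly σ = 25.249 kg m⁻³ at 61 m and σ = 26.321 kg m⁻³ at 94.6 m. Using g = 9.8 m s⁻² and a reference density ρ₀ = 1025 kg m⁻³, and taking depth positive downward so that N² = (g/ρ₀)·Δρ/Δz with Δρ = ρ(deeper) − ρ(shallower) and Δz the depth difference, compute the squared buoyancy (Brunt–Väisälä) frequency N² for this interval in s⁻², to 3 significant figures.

Δρ = 1026.321 − 1025.249 = 1.072 kg m⁻³ over Δz = 94.6 − 61 = 33.6 m.
N² = (9.8/1025) × (1.072/33.6) = 3.0504 × 10⁻⁴ s⁻² ≈ 3.05 × 10⁻⁴ s⁻².

3.05 × 10⁻⁴ s⁻²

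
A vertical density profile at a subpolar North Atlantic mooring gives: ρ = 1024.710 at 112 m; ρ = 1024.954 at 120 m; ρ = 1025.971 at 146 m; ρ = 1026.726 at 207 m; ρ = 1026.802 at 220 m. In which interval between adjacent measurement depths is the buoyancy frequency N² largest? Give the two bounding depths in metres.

Compute the density gradient over each adjacent pair:
  112–120 m: Δρ/Δz = 0.244/8 = 0.030 kg m⁻⁴
  120–146 m: Δρ/Δz = 1.017/26 = 0.039 kg m⁻⁴
  146–207 m: Δρ/Δz = 0.755/61 = 0.012 kg m⁻⁴
  207–220 m: Δρ/Δz = 0.076/13 = 5.8 × 10⁻³ kg m⁻⁴
The largest gradient is in the 120–146 m interval — the pycnocline.

120–146 m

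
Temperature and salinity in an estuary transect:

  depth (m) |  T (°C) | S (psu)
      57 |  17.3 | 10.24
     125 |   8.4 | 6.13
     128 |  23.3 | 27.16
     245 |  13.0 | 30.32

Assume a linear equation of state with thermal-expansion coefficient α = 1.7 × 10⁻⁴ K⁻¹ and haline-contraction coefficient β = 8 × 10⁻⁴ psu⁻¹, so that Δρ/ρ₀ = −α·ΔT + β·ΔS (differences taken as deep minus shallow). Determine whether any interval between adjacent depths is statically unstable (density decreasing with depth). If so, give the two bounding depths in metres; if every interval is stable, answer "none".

Evaluate Δρ/ρ₀ = −αΔT + βΔS across each adjacent pair:
  57–125 m: −αΔT+βΔS = −(1.7 × 10⁻⁴)(-8.9)+(8 × 10⁻⁴)(-4.11) = -1.8 × 10⁻³ → UNSTABLE
  125–128 m: −αΔT+βΔS = −(1.7 × 10⁻⁴)(+14.9)+(8 × 10⁻⁴)(+21.03) = 0.014 → stable
  128–245 m: −αΔT+βΔS = −(1.7 × 10⁻⁴)(-10.3)+(8 × 10⁻⁴)(+3.16) = 4.3 × 10⁻³ → stable
The 57–125 m interval has Δρ < 0: lighter water underlies denser water.

57–125 m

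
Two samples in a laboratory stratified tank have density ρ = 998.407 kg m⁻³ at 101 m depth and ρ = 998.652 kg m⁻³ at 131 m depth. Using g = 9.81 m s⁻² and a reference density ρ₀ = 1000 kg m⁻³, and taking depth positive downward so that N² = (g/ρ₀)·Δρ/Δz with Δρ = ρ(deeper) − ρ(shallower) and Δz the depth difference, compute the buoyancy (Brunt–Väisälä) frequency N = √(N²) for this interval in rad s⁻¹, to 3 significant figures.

Δρ = 998.652 − 998.407 = 0.245 kg m⁻³ over Δz = 131 − 101 = 30 m.
N² = (9.81/1000) × (0.245/30) = 8.0115 × 10⁻⁵ s⁻².
N = √(8.0115 × 10⁻⁵) = 8.9507 × 10⁻³ rad s⁻¹ ≈ 8.95 × 10⁻³ rad s⁻¹.

8.95 × 10⁻³ rad s⁻¹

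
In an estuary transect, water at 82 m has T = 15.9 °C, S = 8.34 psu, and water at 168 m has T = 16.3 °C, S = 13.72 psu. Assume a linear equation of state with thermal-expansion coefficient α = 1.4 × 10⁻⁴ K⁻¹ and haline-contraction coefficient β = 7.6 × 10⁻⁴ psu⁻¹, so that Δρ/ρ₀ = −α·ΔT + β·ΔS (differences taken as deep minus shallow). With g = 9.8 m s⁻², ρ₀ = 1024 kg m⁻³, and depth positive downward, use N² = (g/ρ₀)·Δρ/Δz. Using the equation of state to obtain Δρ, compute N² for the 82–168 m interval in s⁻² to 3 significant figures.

ΔT = +0.4 K, ΔS = +5.38 psu (deep − shallow).
Δρ/ρ₀ = −αΔT + βΔS = -5.60 × 10⁻⁵ + 4.0888 × 10⁻³ = 4.0328 × 10⁻³, so Δρ ≈ 4.130 kg m⁻³.
N² = (g/ρ₀)·Δρ/Δz = g·(Δρ/ρ₀)/Δz = 9.8 × 4.0328 × 10⁻³ / 86 = 4.5955 × 10⁻⁴ s⁻² ≈ 4.60 × 10⁻⁴ s⁻².

4.60 × 10⁻⁴ s⁻²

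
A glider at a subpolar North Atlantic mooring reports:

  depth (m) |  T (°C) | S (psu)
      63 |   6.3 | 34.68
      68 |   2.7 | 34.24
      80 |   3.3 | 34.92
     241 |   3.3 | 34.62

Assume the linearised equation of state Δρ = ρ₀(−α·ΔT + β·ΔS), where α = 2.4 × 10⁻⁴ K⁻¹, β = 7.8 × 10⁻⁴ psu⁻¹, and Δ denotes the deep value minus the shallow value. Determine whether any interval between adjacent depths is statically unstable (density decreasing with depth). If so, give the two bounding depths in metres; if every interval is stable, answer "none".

80–241 m

Evaluate Δρ/ρ₀ = −αΔT + βΔS across each adjacent pair:
  63–68 m: −αΔT+βΔS = −(2.4 × 10⁻⁴)(-3.6)+(7.8 × 10⁻⁴)(-0.44) = 5.2 × 10⁻⁴ → stable
  68–80 m: −αΔT+βΔS = −(2.4 × 10⁻⁴)(+0.6)+(7.8 × 10⁻⁴)(+0.68) = 3.9 × 10⁻⁴ → stable
  80–241 m: −αΔT+βΔS = −(2.4 × 10⁻⁴)(+0.0)+(7.8 × 10⁻⁴)(-0.30) = -2.3 × 10⁻⁴ → UNSTABLE
The 80–241 m interval has Δρ < 0: lighter water underlies denser water.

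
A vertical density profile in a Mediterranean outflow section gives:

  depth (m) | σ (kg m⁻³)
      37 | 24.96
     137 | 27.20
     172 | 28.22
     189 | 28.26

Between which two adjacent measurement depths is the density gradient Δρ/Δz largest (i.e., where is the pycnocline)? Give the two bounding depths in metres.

Compute the density gradient over each adjacent pair:
  37–137 m: Δρ/Δz = 2.24/100 = 0.022 kg m⁻⁴
  137–172 m: Δρ/Δz = 1.02/35 = 0.029 kg m⁻⁴
  172–189 m: Δρ/Δz = 0.04/17 = 2.4 × 10⁻³ kg m⁻⁴
The largest gradient is in the 137–172 m interval — the pycnocline.

137–172 m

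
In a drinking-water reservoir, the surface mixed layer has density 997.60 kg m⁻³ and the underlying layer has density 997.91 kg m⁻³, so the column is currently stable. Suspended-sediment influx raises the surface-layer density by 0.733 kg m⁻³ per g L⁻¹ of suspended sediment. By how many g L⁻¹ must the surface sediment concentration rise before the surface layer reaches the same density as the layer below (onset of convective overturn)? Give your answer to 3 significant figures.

Density deficit of the surface layer: 997.91 − 997.60 = 0.31 kg m⁻³.
Required change = 0.31 / 0.733 = 0.423 g L⁻¹.

0.423 g L⁻¹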